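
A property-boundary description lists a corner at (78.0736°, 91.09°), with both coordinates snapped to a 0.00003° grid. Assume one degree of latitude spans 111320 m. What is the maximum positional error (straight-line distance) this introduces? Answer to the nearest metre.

2 metres

With a 0.00003° grid the true value lies within half a step, ±0.00003°/2 = ±1.5e-05°, of the stored one.
North–south component: 1.5e-05° × 111320 = 1.6698 m.
Longitude error → 1.5e-05 × 111320 × cos 78.0736° = 1.5e-05 × 111320 × 0.2067 ≈ 0.345073 m.
Worst case both components are at the extreme and orthogonal: √(1.6698² + 0.345073²) ≈ 1.70508 m.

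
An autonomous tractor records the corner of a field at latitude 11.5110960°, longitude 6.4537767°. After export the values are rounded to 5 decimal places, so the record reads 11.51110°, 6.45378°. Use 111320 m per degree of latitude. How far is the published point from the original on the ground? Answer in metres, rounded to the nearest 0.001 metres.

0.573 metres

The latitude changed by -0.0000040° and the longitude by -0.0000033°.
North–south shift: -0.0000040 × 111320 = -0.44528 m.
E–W at 11.5111°: -0.0000033° × 111320 × cos 11.5111° = -0.0000033 × 111320 × 0.9799 ≈ -0.359967 m.
Hypotenuse of the two orthogonal shifts: √(0.44528² + 0.359967²) = 0.572582 m.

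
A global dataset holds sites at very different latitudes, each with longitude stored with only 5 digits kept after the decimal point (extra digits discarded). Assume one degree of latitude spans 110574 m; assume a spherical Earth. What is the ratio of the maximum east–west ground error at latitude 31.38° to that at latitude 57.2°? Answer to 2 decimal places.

Truncating at 5 decimal places can drop up to a full unit in the last place, so the longitude may be off by as much as 1e-05°.
Error at 31.38° = 1e-05° × 110574 × cos 31.38° ≈ 1.1057 × 0.8537 = 0.94401 m.
Error at 57.2° = 1e-05° × 110574 × cos 57.2° ≈ 1.1057 × 0.5417 = 0.59899 m.
The ratio reduces to cos 31.38° / cos 57.2° = 0.8537/0.5417 ≈ 1.5760.

1.58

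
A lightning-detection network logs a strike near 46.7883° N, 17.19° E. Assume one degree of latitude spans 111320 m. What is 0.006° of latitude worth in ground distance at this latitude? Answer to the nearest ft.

Along a meridian 0.006° is 0.006 × 111320 = 667.92 m.
In feet: 667.92 m ÷ 0.3048 ≈ 2191.3 ft.

2191 ft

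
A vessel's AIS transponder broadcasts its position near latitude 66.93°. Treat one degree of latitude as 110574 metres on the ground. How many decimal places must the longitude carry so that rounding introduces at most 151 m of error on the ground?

At 66.93° one degree of longitude covers 110574 × cos 66.93° ≈ 110574 × 0.3919 ≈ 43329 m.
With N decimal places the half-ulp bound is 0.5·10⁻ᴺ°, or 0.5·10⁻ᴺ × 43329 m on the ground.
Need 0.5 × 43329 × 10⁻ᴺ ≤ 151 → 10⁻ᴺ ≤ 6.970e-03, so N ≥ 2.16.
At 2 places the error can reach 217 m, but 3 places keeps it to 21.7 m.

3 decimal places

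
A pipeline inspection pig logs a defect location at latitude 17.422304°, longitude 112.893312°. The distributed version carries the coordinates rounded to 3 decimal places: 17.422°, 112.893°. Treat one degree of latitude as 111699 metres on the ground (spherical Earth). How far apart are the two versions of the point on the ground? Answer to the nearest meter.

48 meters

The latitude changed by +0.000304° and the longitude by +0.000312°.
N–S: 0.000304° × 111699 m/° = 33.9565 m.
E–W at 17.422°: 0.000312° × 111699 × cos 17.422° = 0.000312 × 111699 × 0.9541 ≈ 33.2514 m.
Combined displacement = (33.9565² + 33.2514²)^½ ≈ 47.5257 m.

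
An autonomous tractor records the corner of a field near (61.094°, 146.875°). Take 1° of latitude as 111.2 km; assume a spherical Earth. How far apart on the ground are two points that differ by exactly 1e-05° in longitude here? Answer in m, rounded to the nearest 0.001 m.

1e-05° of longitude at 61.094° is 1e-05 × 111200 × cos 61.094° ≈ 1e-05 × 53751.2 = 0.537512 m.

0.538 m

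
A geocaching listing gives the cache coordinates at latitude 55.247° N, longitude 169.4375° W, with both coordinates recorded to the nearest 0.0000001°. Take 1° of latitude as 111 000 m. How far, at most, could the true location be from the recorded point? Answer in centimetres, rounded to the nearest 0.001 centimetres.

0.639 centimetres

Rounding to 7 decimal places leaves each coordinate within ±5e-08° of the true value.
North–south component: 5e-08° × 111000 = 0.00555 m.
East–west component at 55.247°: 5e-08° × 111000 × cos 55.247° ≈ 5e-08 × 63274.4 ≈ 0.00316372 m.
Worst case both components are at the extreme and orthogonal: √(0.00555² + 0.00316372²) ≈ 0.0063884 m.
That is 0.0063884 m = 0.63884 cm.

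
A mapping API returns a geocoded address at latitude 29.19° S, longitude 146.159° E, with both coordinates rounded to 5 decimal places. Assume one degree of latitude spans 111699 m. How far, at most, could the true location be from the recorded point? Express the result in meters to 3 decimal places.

Rounding to 5 decimal places leaves each coordinate within ±5e-06° of the true value.
North–south component: 5e-06° × 111699 = 0.558495 m.
East–west component at 29.19°: 5e-06° × 111699 × cos 29.19° ≈ 5e-06 × 97514 ≈ 0.48757 m.
Worst case both components are at the extreme and orthogonal: √(0.558495² + 0.48757²) ≈ 0.741378 m.

0.741 meters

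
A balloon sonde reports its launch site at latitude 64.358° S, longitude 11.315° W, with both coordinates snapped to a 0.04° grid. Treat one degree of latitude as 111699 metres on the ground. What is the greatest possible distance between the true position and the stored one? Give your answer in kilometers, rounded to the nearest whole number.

With a 0.04° grid the true value lies within half a step, ±0.04°/2 = ±0.02°, of the stored one.
Latitude error → 0.02 × 111699 = 2233.98 m along the meridian.
Longitude error → 0.02 × 111699 × cos 64.358° = 0.02 × 111699 × 0.4327 ≈ 966.747 m.
Worst case both components are at the extreme and orthogonal: √(2233.98² + 966.747²) ≈ 2434.19 m.
That is 2434.19 m = 2.4342 km.

2 kilometers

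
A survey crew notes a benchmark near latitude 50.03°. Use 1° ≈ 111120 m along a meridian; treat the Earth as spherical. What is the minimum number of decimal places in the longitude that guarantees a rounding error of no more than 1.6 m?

At 50.03° one degree of longitude covers 111120 × cos 50.03° ≈ 111120 × 0.6424 ≈ 71382 m.
N decimal places → at most half a unit in the last place, 0.5 × 10⁻ᴺ° = 71382/2 × 10⁻ᴺ m.
Setting 35691 × 10⁻ᴺ ≤ 1.6 gives 10ᴺ ≥ 2.231e+04, i.e. N ≥ 4.35.
N = 4 would give 3.57 m (too coarse); N = 5 gives 0.357 m ≤ 1.6 m.

5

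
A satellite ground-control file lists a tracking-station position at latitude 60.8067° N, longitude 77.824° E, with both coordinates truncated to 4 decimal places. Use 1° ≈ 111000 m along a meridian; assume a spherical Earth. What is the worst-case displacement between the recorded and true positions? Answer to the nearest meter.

Truncating at 4 decimal places can drop up to a full unit in the last place, so each coordinate may be off by as much as 0.0001°.
North–south component: 0.0001° × 111000 = 11.1 m.
Longitude error → 0.0001 × 111000 × cos 60.8067° = 0.0001 × 111000 × 0.4878 ≈ 5.41411 m.
Worst case both components are at the extreme and orthogonal: √(11.1² + 5.41411²) ≈ 12.35 m.

12 meters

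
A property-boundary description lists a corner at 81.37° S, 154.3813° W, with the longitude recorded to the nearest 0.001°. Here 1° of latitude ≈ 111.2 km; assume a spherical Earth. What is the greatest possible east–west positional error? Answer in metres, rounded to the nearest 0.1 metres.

8.3 metres

Rounding to 3 decimal places leaves the longitude within ±0.0005° of the true value.
At latitude 81.37° a degree of longitude spans 111200 m × cos 81.37° = 111200 × 0.1501 ≈ 16685.9 m.
So at most 0.0005° × 16685.9 ≈ 8.34295 m east–west.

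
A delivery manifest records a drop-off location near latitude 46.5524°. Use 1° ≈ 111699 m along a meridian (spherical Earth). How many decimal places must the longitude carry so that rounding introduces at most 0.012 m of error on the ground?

At 46.5524° one degree of longitude covers 111699 × cos 46.5524° ≈ 111699 × 0.6877 ≈ 76814.4 m.
With N decimal places the half-ulp bound is 0.5·10⁻ᴺ°, or 0.5·10⁻ᴺ × 76814.4 m on the ground.
Setting 38407.2 × 10⁻ᴺ ≤ 0.012 gives 10ᴺ ≥ 3.201e+06, i.e. N ≥ 6.51.
So 7 decimal places suffice (0.00384 m); 6 would allow up to 0.0384 m.

7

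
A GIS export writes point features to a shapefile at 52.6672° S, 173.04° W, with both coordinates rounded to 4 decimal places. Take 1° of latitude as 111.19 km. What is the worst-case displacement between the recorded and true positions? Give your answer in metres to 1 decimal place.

6.5 metres

Rounding to 4 decimal places leaves each coordinate within ±5e-05° of the true value.
N–S: 5e-05° × 111190 m/° = 5.5595 m.
E–W at 52.6672°: 5e-05° × 111190 × cos 52.6672° = 5e-05 × 111190 × 0.6064 ≈ 3.37152 m.
Worst case both components are at the extreme and orthogonal: √(5.5595² + 3.37152²) ≈ 6.50194 m.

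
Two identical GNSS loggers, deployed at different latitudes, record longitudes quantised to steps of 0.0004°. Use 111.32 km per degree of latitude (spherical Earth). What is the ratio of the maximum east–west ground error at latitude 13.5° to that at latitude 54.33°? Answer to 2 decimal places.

1.67

With a 0.0004° grid the true value lies within half a step, ±0.0004°/2 = ±0.0002°, of the stored one.
Error at 13.5° = 0.0002° × 111320 × cos 13.5° ≈ 22.264 × 0.9724 = 21.649 m.
At 54.33°: 0.0002° × 111320 × cos 54.33° = 0.0002 × 111320 × 0.5831 ≈ 12.982 m.
The ratio reduces to cos 13.5° / cos 54.33° = 0.9724/0.5831 ≈ 1.6675.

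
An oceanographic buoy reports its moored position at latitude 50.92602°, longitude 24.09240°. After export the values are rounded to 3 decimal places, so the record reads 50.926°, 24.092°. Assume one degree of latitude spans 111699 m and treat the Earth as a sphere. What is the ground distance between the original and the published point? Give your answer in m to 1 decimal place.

28.3 m

The latitude changed by +0.00002° and the longitude by +0.00040°.
N–S: 0.00002° × 111699 m/° = 2.23398 m.
East–west at this latitude: 0.00040° × 111699 × cos 50.926° ≈ 0.00040 × 70406.5 = 28.1626 m.
Combined displacement = (2.23398² + 28.1626²)^½ ≈ 28.2511 m.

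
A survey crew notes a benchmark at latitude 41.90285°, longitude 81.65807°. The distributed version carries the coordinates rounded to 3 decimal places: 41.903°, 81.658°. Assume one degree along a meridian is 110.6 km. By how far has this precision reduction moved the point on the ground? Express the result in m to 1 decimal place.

17.6 m

Δlat = 41.90285 − 41.903 = -0.00015°; Δlon = 81.65807 − 81.658 = +0.00007°.
N–S: -0.00015° × 110600 m/° = -16.59 m.
E–W at 41.903°: 0.00007° × 110600 × cos 41.903° = 0.00007 × 110600 × 0.7443 ≈ 5.76219 m.
Hypotenuse of the two orthogonal shifts: √(16.59² + 5.76219²) = 17.5622 m.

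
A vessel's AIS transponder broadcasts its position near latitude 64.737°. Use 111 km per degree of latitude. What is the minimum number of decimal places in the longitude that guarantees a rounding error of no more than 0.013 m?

7

At 64.737° one degree of longitude covers 111000 × cos 64.737° ≈ 111000 × 0.4268 ≈ 47371.9 m.
Rounding to N decimal places gives at most 0.5 × 10⁻ᴺ degrees of error, i.e. 0.5 × 10⁻ᴺ × 47371.9 m.
Need 0.5 × 47371.9 × 10⁻ᴺ ≤ 0.013 → 10⁻ᴺ ≤ 5.488e-07, so N ≥ 6.26.
At 6 places the error can reach 0.0237 m, but 7 places keeps it to 0.00237 m.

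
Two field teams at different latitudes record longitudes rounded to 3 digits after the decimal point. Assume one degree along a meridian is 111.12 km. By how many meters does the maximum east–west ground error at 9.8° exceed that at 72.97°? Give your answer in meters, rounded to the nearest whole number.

Rounding to 3 decimal places leaves the longitude within ±0.0005° of the true value.
Error at 9.8° = 0.0005° × 111120 × cos 9.8° ≈ 55.56 × 0.9854 = 54.749 m.
At 72.97°: 0.0005° × 111120 × cos 72.97° = 0.0005 × 111120 × 0.2929 ≈ 16.272 m.
So the lower-latitude error exceeds the higher by 54.749 − 16.272 = 38.477 m.

38 meters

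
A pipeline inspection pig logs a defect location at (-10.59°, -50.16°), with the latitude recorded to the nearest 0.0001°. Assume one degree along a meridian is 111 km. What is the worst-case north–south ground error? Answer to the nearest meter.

6 meters

Rounding to 4 decimal places leaves the latitude within ±5e-05° of the true value.
North–south distance: 5e-05° × 111000 m/° = 5.55 m.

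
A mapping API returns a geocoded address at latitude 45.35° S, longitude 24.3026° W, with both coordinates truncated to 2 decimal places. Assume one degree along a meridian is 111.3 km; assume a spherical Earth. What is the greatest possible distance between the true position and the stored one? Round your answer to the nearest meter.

1360 meters

Truncating at 2 decimal places can drop up to a full unit in the last place, so each coordinate may be off by as much as 0.01°.
N–S: 0.01° × 111300 m/° = 1113 m.
Longitude error → 0.01 × 111300 × cos 45.35° = 0.01 × 111300 × 0.7028 ≈ 782.188 m.
Combining orthogonally: (1113² + 782.188²)^½ ≈ 1360.36 m.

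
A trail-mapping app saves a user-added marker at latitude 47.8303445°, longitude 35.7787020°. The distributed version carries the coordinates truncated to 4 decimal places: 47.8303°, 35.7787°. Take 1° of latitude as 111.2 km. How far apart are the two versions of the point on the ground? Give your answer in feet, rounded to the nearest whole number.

16 feet

Δlat = 47.8303445 − 47.8303 = +0.0000445°; Δlon = 35.7787020 − 35.7787 = +0.0000020°.
North–south shift: 0.0000445 × 111200 = 4.9484 m.
East–west at this latitude: 0.0000020° × 111200 × cos 47.8303° ≈ 0.0000020 × 74651.8 = 0.149304 m.
Hypotenuse of the two orthogonal shifts: √(4.9484² + 0.149304²) = 4.95065 m.
In feet: 4.95065 m ÷ 0.3048 ≈ 16.242 ft.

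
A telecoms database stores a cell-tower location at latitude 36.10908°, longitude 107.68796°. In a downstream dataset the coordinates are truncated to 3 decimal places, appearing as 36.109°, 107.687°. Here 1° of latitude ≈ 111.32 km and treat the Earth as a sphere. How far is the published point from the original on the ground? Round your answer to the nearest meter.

The latitude changed by +0.00008° and the longitude by +0.00096°.
North–south shift: 0.00008 × 111320 = 8.9056 m.
E–W at 36.109°: 0.00096° × 111320 × cos 36.109° = 0.00096 × 111320 × 0.8079 ≈ 86.3377 m.
Combined displacement = (8.9056² + 86.3377²)^½ ≈ 86.7958 m.

87 meters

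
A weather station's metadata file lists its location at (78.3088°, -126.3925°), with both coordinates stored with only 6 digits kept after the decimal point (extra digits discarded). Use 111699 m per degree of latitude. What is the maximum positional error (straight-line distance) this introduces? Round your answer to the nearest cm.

Truncating at 6 decimal places can drop up to a full unit in the last place, so each coordinate may be off by as much as 1e-06°.
Latitude error → 1e-06 × 111699 = 0.111699 m along the meridian.
East–west component at 78.3088°: 1e-06° × 111699 × cos 78.3088° ≈ 1e-06 × 22634.3 ≈ 0.0226343 m.
Worst case both components are at the extreme and orthogonal: √(0.111699² + 0.0226343²) ≈ 0.113969 m.
That is 0.113969 m = 11.397 cm.

11 cm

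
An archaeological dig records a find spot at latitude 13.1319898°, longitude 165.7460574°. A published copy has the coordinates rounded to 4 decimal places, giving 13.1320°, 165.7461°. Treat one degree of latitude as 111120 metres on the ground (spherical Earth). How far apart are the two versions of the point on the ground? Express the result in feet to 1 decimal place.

The latitude changed by -0.0000102° and the longitude by -0.0000426°.
N–S: -0.0000102° × 111120 m/° = -1.13342 m.
East–west at this latitude: -0.0000426° × 111120 × cos 13.132° ≈ -0.0000426 × 108214 = -4.60992 m.
Combined displacement = (1.13342² + 4.60992²)^½ ≈ 4.74721 m.
In feet: 4.74721 m ÷ 0.3048 ≈ 15.575 ft.

15.6 feet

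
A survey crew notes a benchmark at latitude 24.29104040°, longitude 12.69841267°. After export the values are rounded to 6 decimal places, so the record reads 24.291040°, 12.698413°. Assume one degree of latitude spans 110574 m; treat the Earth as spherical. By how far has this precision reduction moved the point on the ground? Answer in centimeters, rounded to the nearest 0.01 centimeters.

Δlat = 24.29104040 − 24.291040 = +0.00000040°; Δlon = 12.69841267 − 12.698413 = -0.00000033°.
N–S: 0.00000040° × 110574 m/° = 0.0442296 m.
East–west at this latitude: -0.00000033° × 110574 × cos 24.291° ≈ -0.00000033 × 100785 = -0.0332589 m.
Distance: √(0.0442296² + 0.0332589²) ≈ 0.0553391 m.
That is 0.0553391 m = 5.5339 cm.

5.53 centimeters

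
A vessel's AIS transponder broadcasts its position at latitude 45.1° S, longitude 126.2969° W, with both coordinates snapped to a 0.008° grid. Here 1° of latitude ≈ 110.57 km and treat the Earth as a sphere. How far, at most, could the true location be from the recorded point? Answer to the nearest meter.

With a 0.008° grid the true value lies within half a step, ±0.008°/2 = ±0.004°, of the stored one.
Latitude error → 0.004 × 110570 = 442.28 m along the meridian.
East–west component at 45.1°: 0.004° × 110570 × cos 45.1° ≈ 0.004 × 78048.2 ≈ 312.193 m.
The two errors are perpendicular, so the maximum displacement is √(442.28² + 312.193²) ≈ 541.365 m.

541 meters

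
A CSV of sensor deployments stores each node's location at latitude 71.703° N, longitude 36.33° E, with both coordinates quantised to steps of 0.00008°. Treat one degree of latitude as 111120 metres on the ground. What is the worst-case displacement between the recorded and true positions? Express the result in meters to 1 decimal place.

4.7 meters

With a 0.00008° grid the true value lies within half a step, ±0.00008°/2 = ±4e-05°, of the stored one.
N–S: 4e-05° × 111120 m/° = 4.4448 m.
E–W at 71.703°: 4e-05° × 111120 × cos 71.703° = 4e-05 × 111120 × 0.3139 ≈ 1.39541 m.
The two errors are perpendicular, so the maximum displacement is √(4.4448² + 1.39541²) ≈ 4.65869 m.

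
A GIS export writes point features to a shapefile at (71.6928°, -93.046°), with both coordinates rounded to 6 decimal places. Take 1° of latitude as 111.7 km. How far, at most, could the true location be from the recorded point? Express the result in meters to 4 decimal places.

Rounding to 6 decimal places leaves each coordinate within ±5e-07° of the true value.
North–south component: 5e-07° × 111700 = 0.05585 m.
East–west component at 71.6928°: 5e-07° × 111700 × cos 71.6928° ≈ 5e-07 × 35086.3 ≈ 0.0175431 m.
The two errors are perpendicular, so the maximum displacement is √(0.05585² + 0.0175431²) ≈ 0.0585405 m.

0.0585 meters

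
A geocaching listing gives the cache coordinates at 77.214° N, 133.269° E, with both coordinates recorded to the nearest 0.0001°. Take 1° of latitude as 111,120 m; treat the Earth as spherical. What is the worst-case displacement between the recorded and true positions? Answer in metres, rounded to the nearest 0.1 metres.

5.7 metres

Rounding to 4 decimal places leaves each coordinate within ±5e-05° of the true value.
Latitude error → 5e-05 × 111120 = 5.556 m along the meridian.
East–west component at 77.214°: 5e-05° × 111120 × cos 77.214° ≈ 5e-05 × 24592 ≈ 1.2296 m.
Worst case both components are at the extreme and orthogonal: √(5.556² + 1.2296²) ≈ 5.69044 m.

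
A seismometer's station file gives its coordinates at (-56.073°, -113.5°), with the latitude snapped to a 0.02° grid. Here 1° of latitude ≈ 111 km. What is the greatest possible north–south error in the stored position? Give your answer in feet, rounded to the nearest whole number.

3642 feet

With a 0.02° grid the true value lies within half a step, ±0.02°/2 = ±0.01°, of the stored one.
North–south distance: 0.01° × 111000 m/° = 1110 m.
Converting: 1110 m × 3.2808 ft/m ≈ 3641.7 ft.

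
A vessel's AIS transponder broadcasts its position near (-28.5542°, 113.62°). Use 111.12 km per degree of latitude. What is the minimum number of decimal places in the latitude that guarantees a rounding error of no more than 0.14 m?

One degree of latitude covers 111120 m.
With N decimal places the half-ulp bound is 0.5·10⁻ᴺ°, or 0.5·10⁻ᴺ × 111120 m on the ground.
Setting 55560 × 10⁻ᴺ ≤ 0.14 gives 10ᴺ ≥ 3.969e+05, i.e. N ≥ 5.60.
At 5 places the error can reach 0.556 m, but 6 places keeps it to 0.0556 m.

6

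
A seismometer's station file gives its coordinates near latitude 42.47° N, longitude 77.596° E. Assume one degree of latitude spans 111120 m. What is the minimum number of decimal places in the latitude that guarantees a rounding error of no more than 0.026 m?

One degree of latitude covers 111120 m.
N decimal places → at most half a unit in the last place, 0.5 × 10⁻ᴺ° = 111120/2 × 10⁻ᴺ m.
Setting 55560 × 10⁻ᴺ ≤ 0.026 gives 10ᴺ ≥ 2.137e+06, i.e. N ≥ 6.33.
At 6 places the error can reach 0.0556 m, but 7 places keeps it to 0.00556 m.

7 decimal places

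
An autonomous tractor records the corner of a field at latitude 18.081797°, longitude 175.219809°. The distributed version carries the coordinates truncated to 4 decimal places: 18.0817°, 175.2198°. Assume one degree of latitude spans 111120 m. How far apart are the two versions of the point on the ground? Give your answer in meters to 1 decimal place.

10.8 meters

Δlat = 18.081797 − 18.0817 = +0.000097°; Δlon = 175.219809 − 175.2198 = +0.000009°.
North–south shift: 0.000097 × 111120 = 10.7786 m.
E–W at 18.0817°: 0.000009° × 111120 × cos 18.0817° = 0.000009 × 111120 × 0.9506 ≈ 0.950691 m.
Combined displacement = (10.7786² + 0.950691²)^½ ≈ 10.8205 m.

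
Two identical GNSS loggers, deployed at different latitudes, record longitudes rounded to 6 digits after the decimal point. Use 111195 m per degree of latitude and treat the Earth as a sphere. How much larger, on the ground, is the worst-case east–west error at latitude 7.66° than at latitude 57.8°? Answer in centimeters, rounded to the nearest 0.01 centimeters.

Rounding to 6 decimal places leaves the longitude within ±5e-07° of the true value.
Error at 7.66° = 5e-07° × 111195 × cos 7.66° ≈ 0.055597 × 0.9911 = 0.055101 m.
Error at 57.8° = 5e-07° × 111195 × cos 57.8° ≈ 0.055597 × 0.5329 = 0.029627 m.
So the lower-latitude error exceeds the higher by 0.055101 − 0.029627 = 0.025475 m.
That is 0.0254748 m = 2.5475 cm.

2.55 centimeters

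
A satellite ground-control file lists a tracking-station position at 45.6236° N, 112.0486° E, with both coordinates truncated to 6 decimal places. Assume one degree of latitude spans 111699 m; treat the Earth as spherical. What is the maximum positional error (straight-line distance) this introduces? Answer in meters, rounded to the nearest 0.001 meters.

0.136 meters

Truncating at 6 decimal places can drop up to a full unit in the last place, so each coordinate may be off by as much as 1e-06°.
Latitude error → 1e-06 × 111699 = 0.111699 m along the meridian.
Longitude error → 1e-06 × 111699 × cos 45.6236° = 1e-06 × 111699 × 0.6994 ≈ 0.0781188 m.
The two errors are perpendicular, so the maximum displacement is √(0.111699² + 0.0781188²) ≈ 0.136306 m.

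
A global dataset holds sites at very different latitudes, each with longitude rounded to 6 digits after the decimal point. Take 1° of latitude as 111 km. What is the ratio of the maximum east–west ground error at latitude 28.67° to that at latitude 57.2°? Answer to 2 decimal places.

Rounding to 6 decimal places leaves the longitude within ±5e-07° of the true value.
Error at 28.67° = 5e-07° × 111000 × cos 28.67° ≈ 0.0555 × 0.8774 = 0.048696 m.
Error at 57.2° = 5e-07° × 111000 × cos 57.2° ≈ 0.0555 × 0.5417 = 0.030065 m.
Ratio: 0.048696 / 0.030065 = cos 28.67° / cos 57.2° ≈ 1.6197.

1.62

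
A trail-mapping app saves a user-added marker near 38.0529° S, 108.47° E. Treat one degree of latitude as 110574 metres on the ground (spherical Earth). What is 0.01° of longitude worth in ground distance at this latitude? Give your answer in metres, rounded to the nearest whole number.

871 metres

At 38.0529° a degree of longitude is 110574 × cos 38.0529° ≈ 87070.6 m, so 0.01° corresponds to 870.706 m.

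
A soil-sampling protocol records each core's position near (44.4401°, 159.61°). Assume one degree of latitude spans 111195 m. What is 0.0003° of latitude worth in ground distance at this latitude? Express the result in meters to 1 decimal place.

Along a meridian 0.0003° is 0.0003 × 111195 = 33.3585 m.

33.4 meters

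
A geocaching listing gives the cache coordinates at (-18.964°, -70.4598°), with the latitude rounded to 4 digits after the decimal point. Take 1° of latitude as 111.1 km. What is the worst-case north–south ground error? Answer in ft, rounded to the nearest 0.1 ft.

Rounding to 4 decimal places leaves the latitude within ±5e-05° of the true value.
North–south distance: 5e-05° × 111100 m/° = 5.555 m.
Converting: 5.555 m × 3.2808 ft/m ≈ 18.225 ft.

18.2 ft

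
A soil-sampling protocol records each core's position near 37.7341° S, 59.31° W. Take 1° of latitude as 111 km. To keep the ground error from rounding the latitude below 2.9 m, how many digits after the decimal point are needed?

One degree of latitude covers 111000 m.
Rounding to N decimal places gives at most 0.5 × 10⁻ᴺ degrees of error, i.e. 0.5 × 10⁻ᴺ × 111000 m.
Setting 55500 × 10⁻ᴺ ≤ 2.9 gives 10ᴺ ≥ 1.914e+04, i.e. N ≥ 4.28.
N = 4 would give 5.55 m (too coarse); N = 5 gives 0.555 m ≤ 2.9 m.

5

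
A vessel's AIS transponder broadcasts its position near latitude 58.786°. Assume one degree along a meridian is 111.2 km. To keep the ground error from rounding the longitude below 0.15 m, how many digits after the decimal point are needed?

At 58.786° one degree of longitude covers 111200 × cos 58.786° ≈ 111200 × 0.5182 ≈ 57627.8 m.
Rounding to N decimal places gives at most 0.5 × 10⁻ᴺ degrees of error, i.e. 0.5 × 10⁻ᴺ × 57627.8 m.
Setting 28813.9 × 10⁻ᴺ ≤ 0.15 gives 10ᴺ ≥ 1.921e+05, i.e. N ≥ 5.28.
At 5 places the error can reach 0.288 m, but 6 places keeps it to 0.0288 m.

6 decimal places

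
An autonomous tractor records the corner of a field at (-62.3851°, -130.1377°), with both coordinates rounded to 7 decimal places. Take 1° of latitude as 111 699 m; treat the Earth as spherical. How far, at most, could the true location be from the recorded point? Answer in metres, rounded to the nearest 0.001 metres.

0.006 metres

Rounding to 7 decimal places leaves each coordinate within ±5e-08° of the true value.
North–south component: 5e-08° × 111699 = 0.00558495 m.
Longitude error → 5e-08 × 111699 × cos 62.3851° = 5e-08 × 111699 × 0.4635 ≈ 0.00258877 m.
Worst case both components are at the extreme and orthogonal: √(0.00558495² + 0.00258877²) ≈ 0.00615576 m.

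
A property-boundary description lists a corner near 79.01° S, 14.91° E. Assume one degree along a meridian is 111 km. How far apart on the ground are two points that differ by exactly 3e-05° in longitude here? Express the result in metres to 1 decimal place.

3e-05° of longitude at 79.01° is 3e-05 × 111000 × cos 79.01° ≈ 3e-05 × 21160.8 = 0.634823 m.

0.6 metres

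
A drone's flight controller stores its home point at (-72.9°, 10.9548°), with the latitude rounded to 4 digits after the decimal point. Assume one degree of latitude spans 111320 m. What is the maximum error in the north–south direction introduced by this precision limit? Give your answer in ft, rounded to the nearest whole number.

18 ft

Rounding to 4 decimal places leaves the latitude within ±5e-05° of the true value.
Along the meridian that is 5e-05° × 111320 m/° = 5.566 m.
Converting: 5.566 m × 3.2808 ft/m ≈ 18.261 ft.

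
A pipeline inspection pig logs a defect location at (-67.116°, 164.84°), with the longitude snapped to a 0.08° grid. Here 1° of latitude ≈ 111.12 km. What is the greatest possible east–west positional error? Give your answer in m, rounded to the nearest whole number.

With a 0.08° grid the true value lies within half a step, ±0.08°/2 = ±0.04°, of the stored one.
One degree of longitude at 67.116° is 111120 × cos 67.116° ≈ 111120 × 0.3889 = 43210.9 m.
So at most 0.04° × 43210.9 ≈ 1728.43 m east–west.

1728 m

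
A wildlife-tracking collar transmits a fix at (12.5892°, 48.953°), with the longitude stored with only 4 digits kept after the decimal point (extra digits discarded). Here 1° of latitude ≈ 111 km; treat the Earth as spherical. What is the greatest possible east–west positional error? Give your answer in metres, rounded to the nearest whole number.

Truncating at 4 decimal places can drop up to a full unit in the last place, so the longitude may be off by as much as 0.0001°.
At latitude 12.5892° a degree of longitude spans 111000 m × cos 12.5892° = 111000 × 0.9760 ≈ 108331 m.
Maximum E–W displacement: 0.0001 × 108331 = 10.8331 m.

11 metres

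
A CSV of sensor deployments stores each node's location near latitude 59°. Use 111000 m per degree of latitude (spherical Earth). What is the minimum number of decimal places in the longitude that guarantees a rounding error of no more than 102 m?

At 59° one degree of longitude covers 111000 × cos 59° ≈ 111000 × 0.5150 ≈ 57169.2 m.
N decimal places → at most half a unit in the last place, 0.5 × 10⁻ᴺ° = 57169.2/2 × 10⁻ᴺ m.
Need 0.5 × 57169.2 × 10⁻ᴺ ≤ 102 → 10⁻ᴺ ≤ 3.568e-03, so N ≥ 2.45.
At 2 places the error can reach 286 m, but 3 places keeps it to 28.6 m.

3 decimal places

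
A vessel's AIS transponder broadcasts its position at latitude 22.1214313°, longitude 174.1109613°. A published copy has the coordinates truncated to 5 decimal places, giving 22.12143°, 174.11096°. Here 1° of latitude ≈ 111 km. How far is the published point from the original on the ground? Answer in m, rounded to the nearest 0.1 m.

0.2 m

Δlat = 22.1214313 − 22.12143 = +0.0000013°; Δlon = 174.1109613 − 174.11096 = +0.0000013°.
N–S: 0.0000013° × 111000 m/° = 0.1443 m.
E–W at 22.1214°: 0.0000013° × 111000 × cos 22.1214° = 0.0000013 × 111000 × 0.9264 ≈ 0.133678 m.
Hypotenuse of the two orthogonal shifts: √(0.1443² + 0.133678²) = 0.196703 m.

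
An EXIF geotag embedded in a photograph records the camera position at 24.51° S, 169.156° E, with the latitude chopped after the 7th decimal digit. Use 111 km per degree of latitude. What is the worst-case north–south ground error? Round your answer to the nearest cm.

1 cm

Truncating at 7 decimal places can drop up to a full unit in the last place, so the latitude may be off by as much as 1e-07°.
North–south distance: 1e-07° × 111000 m/° = 0.0111 m.
That is 0.0111 m = 1.11 cm.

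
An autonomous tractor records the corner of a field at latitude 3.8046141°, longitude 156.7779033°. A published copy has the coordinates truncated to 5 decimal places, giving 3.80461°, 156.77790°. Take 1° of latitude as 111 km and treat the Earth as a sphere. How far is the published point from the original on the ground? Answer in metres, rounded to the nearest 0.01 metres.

0.58 metres

The latitude changed by +0.0000041° and the longitude by +0.0000033°.
North–south shift: 0.0000041 × 111000 = 0.4551 m.
East–west at this latitude: 0.0000033° × 111000 × cos 3.80461° ≈ 0.0000033 × 110755 = 0.365493 m.
Distance: √(0.4551² + 0.365493²) ≈ 0.583696 m.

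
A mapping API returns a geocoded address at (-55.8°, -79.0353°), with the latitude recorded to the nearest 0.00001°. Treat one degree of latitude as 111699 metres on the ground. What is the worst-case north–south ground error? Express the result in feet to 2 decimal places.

Rounding to 5 decimal places leaves the latitude within ±5e-06° of the true value.
So the N–S error is at most 5e-06 × 111699 = 0.558495 m.
Converting: 0.558495 m × 3.2808 ft/m ≈ 1.8323 ft.

1.83 feet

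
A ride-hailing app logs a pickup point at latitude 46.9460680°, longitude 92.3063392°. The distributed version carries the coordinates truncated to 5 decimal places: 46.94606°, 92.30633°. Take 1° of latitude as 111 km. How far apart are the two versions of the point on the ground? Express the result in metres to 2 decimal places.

The latitude changed by +0.0000080° and the longitude by +0.0000092°.
North–south shift: 0.0000080 × 111000 = 0.888 m.
E–W at 46.9461°: 0.0000092° × 111000 × cos 46.9461° = 0.0000092 × 111000 × 0.6827 ≈ 0.69716 m.
Combined displacement = (0.888² + 0.69716²)^½ ≈ 1.12897 m.

1.13 metres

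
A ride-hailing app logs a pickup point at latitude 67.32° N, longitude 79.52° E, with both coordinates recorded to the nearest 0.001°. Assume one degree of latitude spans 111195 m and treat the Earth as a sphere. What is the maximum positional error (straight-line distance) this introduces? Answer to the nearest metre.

60 metres

Rounding to 3 decimal places leaves each coordinate within ±0.0005° of the true value.
Latitude error → 0.0005 × 111195 = 55.5975 m along the meridian.
East–west component at 67.32°: 0.0005° × 111195 × cos 67.32° ≈ 0.0005 × 42875 ≈ 21.4375 m.
Combining orthogonally: (55.5975² + 21.4375²)^½ ≈ 59.5873 m.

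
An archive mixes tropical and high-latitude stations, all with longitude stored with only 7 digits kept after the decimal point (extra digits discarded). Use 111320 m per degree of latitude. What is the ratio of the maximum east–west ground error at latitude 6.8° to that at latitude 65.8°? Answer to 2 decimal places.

Truncating at 7 decimal places can drop up to a full unit in the last place, so the longitude may be off by as much as 1e-07°.
At 6.8°: 1e-07° × 111320 × cos 6.8° = 1e-07 × 111320 × 0.9930 ≈ 0.011054 m.
At 65.8°: 1e-07° × 111320 × cos 65.8° = 1e-07 × 111320 × 0.4099 ≈ 0.0045633 m.
The ratio reduces to cos 6.8° / cos 65.8° = 0.9930/0.4099 ≈ 2.4223.

2.42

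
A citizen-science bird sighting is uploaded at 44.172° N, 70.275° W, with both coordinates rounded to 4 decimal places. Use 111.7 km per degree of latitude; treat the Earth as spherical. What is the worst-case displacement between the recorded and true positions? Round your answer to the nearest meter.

7 meters

Rounding to 4 decimal places leaves each coordinate within ±5e-05° of the true value.
Latitude error → 5e-05 × 111700 = 5.585 m along the meridian.
Longitude error → 5e-05 × 111700 × cos 44.172° = 5e-05 × 111700 × 0.7173 ≈ 4.00585 m.
Worst case both components are at the extreme and orthogonal: √(5.585² + 4.00585²) ≈ 6.87307 m.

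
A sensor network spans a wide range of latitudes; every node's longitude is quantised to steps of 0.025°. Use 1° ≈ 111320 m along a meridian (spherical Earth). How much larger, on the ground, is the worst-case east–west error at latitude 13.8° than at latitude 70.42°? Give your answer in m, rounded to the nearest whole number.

With a 0.025° grid the true value lies within half a step, ±0.025°/2 = ±0.0125°, of the stored one.
At 13.8°: 0.0125° × 111320 × cos 13.8° = 0.0125 × 111320 × 0.9711 ≈ 1351.3 m.
At 70.42°: 0.0125° × 111320 × cos 70.42° = 0.0125 × 111320 × 0.3351 ≈ 466.32 m.
Difference: 1351.3 − 466.32 = 885.01 m.

885 m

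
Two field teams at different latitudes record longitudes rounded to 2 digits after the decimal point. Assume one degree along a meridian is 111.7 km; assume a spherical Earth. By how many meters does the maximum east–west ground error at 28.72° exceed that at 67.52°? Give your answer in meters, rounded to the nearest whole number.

276 meters

Rounding to 2 decimal places leaves the longitude within ±0.005° of the true value.
At 28.72°: 0.005° × 111700 × cos 28.72° = 0.005 × 111700 × 0.8770 ≈ 489.79 m.
At 67.52°: 0.005° × 111700 × cos 67.52° = 0.005 × 111700 × 0.3824 ≈ 213.55 m.
So the lower-latitude error exceeds the higher by 489.79 − 213.55 = 276.24 m.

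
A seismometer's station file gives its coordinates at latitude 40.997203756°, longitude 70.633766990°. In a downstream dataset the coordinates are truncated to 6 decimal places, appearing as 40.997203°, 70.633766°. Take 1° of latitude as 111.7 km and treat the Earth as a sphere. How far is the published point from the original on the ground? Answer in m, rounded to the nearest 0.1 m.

The latitude changed by +0.000000756° and the longitude by +0.000000990°.
North–south shift: 0.000000756 × 111700 = 0.0844452 m.
East–west at this latitude: 0.000000990° × 111700 × cos 40.9972° ≈ 0.000000990 × 84304.6 = 0.0834616 m.
Hypotenuse of the two orthogonal shifts: √(0.0844452² + 0.0834616²) = 0.11873 m.

0.1 m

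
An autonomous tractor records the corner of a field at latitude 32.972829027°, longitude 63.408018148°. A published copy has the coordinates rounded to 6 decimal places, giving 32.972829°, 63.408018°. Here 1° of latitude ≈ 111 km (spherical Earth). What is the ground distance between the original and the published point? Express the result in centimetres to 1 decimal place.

Δlat = 32.972829027 − 32.972829 = +0.000000027°; Δlon = 63.408018148 − 63.408018 = +0.000000148°.
North–south shift: 0.000000027 × 111000 = 0.002997 m.
E–W at 32.9728°: 0.000000148° × 111000 × cos 32.9728° = 0.000000148 × 111000 × 0.8389 ≈ 0.0137819 m.
Distance: √(0.002997² + 0.0137819²) ≈ 0.014104 m.
That is 0.014104 m = 1.4104 cm.

1.4 centimetres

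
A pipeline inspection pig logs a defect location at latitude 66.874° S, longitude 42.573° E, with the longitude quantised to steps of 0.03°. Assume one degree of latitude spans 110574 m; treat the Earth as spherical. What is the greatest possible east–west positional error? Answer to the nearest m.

651 m

With a 0.03° grid the true value lies within half a step, ±0.03°/2 = ±0.015°, of the stored one.
Parallels shrink by cos φ, so at 66.874° a degree of longitude is 110574 × 0.3928 ≈ 43428.4 m.
East–west error: 0.015° × 43428.4 m/° ≈ 651.427 m.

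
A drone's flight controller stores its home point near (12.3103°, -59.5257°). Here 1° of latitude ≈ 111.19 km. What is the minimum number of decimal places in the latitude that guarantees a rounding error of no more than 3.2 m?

One degree of latitude covers 111190 m.
Rounding to N decimal places gives at most 0.5 × 10⁻ᴺ degrees of error, i.e. 0.5 × 10⁻ᴺ × 111190 m.
Need 0.5 × 111190 × 10⁻ᴺ ≤ 3.2 → 10⁻ᴺ ≤ 5.756e-05, so N ≥ 4.24.
At 4 places the error can reach 5.56 m, but 5 places keeps it to 0.556 m.

5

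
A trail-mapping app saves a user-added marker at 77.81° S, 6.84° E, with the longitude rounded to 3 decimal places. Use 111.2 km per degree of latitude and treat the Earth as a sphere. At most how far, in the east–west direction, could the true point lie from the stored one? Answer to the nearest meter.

12 meters

Rounding to 3 decimal places leaves the longitude within ±0.0005° of the true value.
Parallels shrink by cos φ, so at 77.81° a degree of longitude is 111200 × 0.2112 ≈ 23480.3 m.
East–west error: 0.0005° × 23480.3 m/° ≈ 11.7402 m.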